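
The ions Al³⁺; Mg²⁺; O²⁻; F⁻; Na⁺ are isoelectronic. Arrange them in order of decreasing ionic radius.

O²⁻, F⁻, Na⁺, Mg²⁺, Al³⁺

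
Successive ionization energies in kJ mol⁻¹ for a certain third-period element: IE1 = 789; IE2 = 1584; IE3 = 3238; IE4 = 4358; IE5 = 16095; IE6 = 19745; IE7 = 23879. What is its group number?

Look for the largest jump between consecutive ionization energies: IE5/IE4 ≈ 3.7, far larger than any earlier ratio.
That jump marks the point where a core electron is being removed. So the atom has 4 valence electrons.
A main-group element with 4 valence electrons is in group 14.

Group 14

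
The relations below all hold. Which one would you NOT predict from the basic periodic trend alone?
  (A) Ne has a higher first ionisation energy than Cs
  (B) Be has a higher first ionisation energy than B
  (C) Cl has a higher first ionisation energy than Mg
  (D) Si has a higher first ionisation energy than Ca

The general trend: first ionisation energy increases across a period and decreases down a group.
(A) Ne (period 2, group 18) vs Cs (period 6, group 1): the stated order agrees with the simple trend.
(B) Be (period 2, group 2) vs B (period 2, group 13): the stated order contradicts the simple trend.
(C) Cl (period 3, group 17) vs Mg (period 3, group 2): the stated order agrees with the simple trend.
(D) Si (period 3, group 14) vs Ca (period 4, group 2): the stated order agrees with the simple trend.
The exception is (B): removing B's lone 2p electron is easier than breaking Be's filled 2s².

(B)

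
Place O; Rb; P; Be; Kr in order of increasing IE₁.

Be is in period 2, group 2; O is in period 2, group 16; P is in period 3, group 15; Kr is in period 4, group 18; Rb is in period 5, group 1.
Across a period the outer electron is held more tightly (higher IE₁); down a group it sits in a higher shell, more shielded, and comes off more easily.
Neither a single period nor a single group — weigh both effects.
Be > Rb: both effects reinforce here, so Be is clearly the higher of the two.
P > Be: period and group pull opposite ways; the across-period shift dominates (1012 vs 900 kJ/mol).
O > P: relative to P, both the across-period and down-group shifts push O's first ionization energy up.
Kr > O: period and group pull opposite ways; the across-period shift dominates (1351 vs 1314 kJ/mol).
For reference (kJ/mol): Be 900, O 1314, P 1012, Kr 1351, Rb 403.
So from lowest to highest: Rb < Be < P < O < Kr.

Rb < Be < P < O < Kr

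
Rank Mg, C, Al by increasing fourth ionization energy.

C < Mg < Al

After 3 electrons have been removed, what remains? Mg³⁺ is already 1 electron into the core; C³⁺ still has 1 valence electron; Al³⁺ is the bare [Ne] core.
Pulling an electron out of a noble-gas core costs far more than removing a remaining valence electron, so Mg and Al sit at the high end of IE_4.
Tabulated IE_4 (kJ/mol): Mg 10543, C 6223, Al 11577.
Overall IE_4 order: C < Mg < Al.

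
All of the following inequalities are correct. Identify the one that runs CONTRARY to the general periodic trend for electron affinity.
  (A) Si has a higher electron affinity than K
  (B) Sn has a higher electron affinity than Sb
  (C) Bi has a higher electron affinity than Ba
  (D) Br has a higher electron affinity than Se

The general trend: electron affinity increases across a period and decreases down a group.
(A) Si (period 3, group 14) vs K (period 4, group 1): the stated order agrees with the simple trend.
(B) Sn (period 5, group 14) vs Sb (period 5, group 15): the stated order contradicts the simple trend.
(C) Bi (period 6, group 15) vs Ba (period 6, group 2): the stated order agrees with the simple trend.
(D) Br (period 4, group 17) vs Se (period 4, group 16): the stated order agrees with the simple trend.
The exception is (B): adding an electron to Sb's half-filled 5p³ is unfavourable, so Sn has the more exothermic EA.

(B)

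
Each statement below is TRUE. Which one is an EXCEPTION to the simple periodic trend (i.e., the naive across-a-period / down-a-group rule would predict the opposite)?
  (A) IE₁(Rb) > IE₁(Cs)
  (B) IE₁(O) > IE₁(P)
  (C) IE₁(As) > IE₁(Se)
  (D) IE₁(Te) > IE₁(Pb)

(C)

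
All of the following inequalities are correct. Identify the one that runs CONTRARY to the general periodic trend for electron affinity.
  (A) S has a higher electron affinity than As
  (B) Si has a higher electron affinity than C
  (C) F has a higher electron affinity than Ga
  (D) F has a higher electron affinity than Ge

The general trend: electron affinity increases across a period and decreases down a group.
(A) S (period 3, group 16) vs As (period 4, group 15): the stated order agrees with the simple trend.
(B) Si (period 3, group 14) vs C (period 2, group 14): the stated order contradicts the simple trend.
(C) F (period 2, group 17) vs Ga (period 4, group 13): the stated order agrees with the simple trend.
(D) F (period 2, group 17) vs Ge (period 4, group 14): the stated order agrees with the simple trend.
The exception is (B): Si's larger, more diffuse 3p orbitals accept an added electron slightly more readily than C's compact 2p.

(B)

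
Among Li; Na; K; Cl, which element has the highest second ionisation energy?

Li

IE_2 is the cost of taking one more electron from the +1 cation: Li⁺ is the bare [He] core; Na⁺ is the bare [Ne] core; K⁺ is the bare [Ar] core; Cl⁺ still has 6 valence electrons.
Breaking into a closed-shell core is much more expensive than removing a leftover valence electron — K, Na and Li have the largest IE_2 here.
The numbers (kJ/mol): Li 7298, Na 4562, K 3052, Cl 2298.
Putting it together, IE_2: Cl < K < Na < Li.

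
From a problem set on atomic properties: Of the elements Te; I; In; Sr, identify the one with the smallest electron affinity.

Sr is in period 5, group 2; In is in period 5, group 13; Te is in period 5, group 16; I is in period 5, group 17.
Adding an electron releases more energy for atoms nearer the top right (short of the noble gases).
All lie in period 5, so electron affinity increases left to right.
The smallest electron affinity among these belongs to Sr.

Sr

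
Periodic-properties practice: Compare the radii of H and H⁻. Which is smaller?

Forming H⁻ adds 1 electron to H. More electron–electron repulsion in the same shell, with unchanged nuclear charge, lets the cloud expand.
An anion is larger than its parent atom: H⁻ > H.

H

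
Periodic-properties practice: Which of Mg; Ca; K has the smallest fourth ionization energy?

K

IE_4 is the cost of taking one more electron from the +3 cation: Mg³⁺ is already 1 electron into the core; Ca³⁺ is already 1 electron into the core; K³⁺ is already 2 electrons into the core.
All of these are removing an electron from a noble-gas core or deeper; the smaller core (lower principal quantum number) is held far more tightly, and within a period the higher nuclear charge binds the same core more tightly.
Tabulated IE_4 (kJ/mol): Mg 10543, Ca 6491, K 5877.
So the fourth ionization energies run K < Ca < Mg.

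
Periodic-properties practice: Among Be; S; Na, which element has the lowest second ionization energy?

Be

IE_2 is the cost of taking one more electron from the +1 cation: Be⁺ still has 1 valence electron; S⁺ still has 5 valence electrons; Na⁺ is the bare [Ne] core.
Core electrons are held far more tightly than valence electrons, so Na tops the IE_2 order.
Valence configurations: Be⁺ [He]2s¹, S⁺ [Ne]3s²3p³.
Approximate IE_2 values (kJ/mol): Be 1757, S 2252, Na 4562.
Hence IE_2: Be < S < Na.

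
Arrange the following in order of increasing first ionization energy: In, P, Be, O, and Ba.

Across a period the outer electron is held more tightly (higher IE₁); down a group it sits in a higher shell, more shielded, and comes off more easily.
These span different periods and groups, so the two trends combine.
In > Ba: both effects reinforce here, so In is clearly the higher of the two.
Be > In: period and group pull opposite ways; the down-group shift dominates (900 vs 558 kJ/mol).
P > Be: period and group pull opposite ways; the across-period shift dominates (1012 vs 900 kJ/mol).
O > P: relative to P, both the across-period and down-group shifts push O's first ionization energy up.
Tabulated first ionization energy (kJ/mol): Be 900, O 1314, P 1012, In 558, Ba 503.
So from lowest to highest: Ba < In < Be < P < O.

Ba < In < Be < P < O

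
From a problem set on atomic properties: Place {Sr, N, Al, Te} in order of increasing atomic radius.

N is in period 2, group 15; Al is in period 3, group 13; Sr is in period 5, group 2; Te is in period 5, group 16.
Radius decreases left→right (rising Z_eff, same n) and increases top→bottom (higher n).
Neither a single period nor a single group — weigh both effects.
Al > N: both effects reinforce here, so Al is clearly the larger of the two.
Te > Al: period and group pull opposite ways; the down-group shift dominates (136 vs 126 pm).
Sr > Te: Sr lies to the left of Te in period 5, so the across-period effect alone puts Sr larger.
Approximate values (pm): N 71, Al 126, Sr 185, Te 136.
So from smallest to largest: N < Al < Te < Sr.

N < Al < Te < Sr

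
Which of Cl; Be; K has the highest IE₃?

Consider each +2 ion: Cl²⁺ still has 5 valence electrons; Be²⁺ is the bare [He] core; K²⁺ is already 1 electron into the core.
Breaking into a closed-shell core is much more expensive than removing a leftover valence electron — K and Be have the largest IE_3 here.
The numbers (kJ/mol): Cl 3822, Be 14849, K 4420.
Hence IE_3: Cl < K < Be.

Be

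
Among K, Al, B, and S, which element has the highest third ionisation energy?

After 2 electrons have been removed, what remains? K²⁺ is already 1 electron into the core; Al²⁺ still has 1 valence electron; B²⁺ still has 1 valence electron; S²⁺ still has 4 valence electrons.
Core electrons are held far more tightly than valence electrons, so K tops the IE_3 order.
Valence configurations: Al²⁺ [Ne]3s¹, B²⁺ [He]2s¹, S²⁺ [Ne]3s²3p².
Approximate IE_3 values (kJ/mol): K 4420, Al 2745, B 3660, S 3357.
So the third ionization energies run Al < S < B < K.

K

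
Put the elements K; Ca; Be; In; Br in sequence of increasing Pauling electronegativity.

K < Ca < Be < In < Br

Be is in period 2, group 2; K is in period 4, group 1; Ca is in period 4, group 2; Br is in period 4, group 17; In is in period 5, group 13.
Smaller atoms with higher effective nuclear charge are more electronegative.
These span different periods and groups, so the two trends combine.
Ca > K: both are in period 4; the period trend gives Ca the larger value.
Be > Ca: they share group 2; the group trend gives Be the larger value.
In > Be: period and group pull opposite ways; the across-period shift dominates (1.78 vs 1.57).
Br > In: relative to In, both the across-period and down-group shifts push Br's electronegativity up.
For reference (Pauling): Be 1.57, K 0.82, Ca 1.00, Br 2.96, In 1.78.
So from lowest to highest: K < Ca < Be < In < Br.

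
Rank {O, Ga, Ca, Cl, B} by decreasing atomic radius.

Ca, Ga, Cl, B, O

Atomic radius shrinks across a period as nuclear charge pulls the same shell inward, and grows down a group as new shells are added.
Neither a single period nor a single group — weigh both effects.
B > O: both are in period 2; the period trend gives B the larger value.
Cl > B: period and group pull opposite ways; the down-group shift dominates (99 vs 85 pm).
Ga > Cl: both effects reinforce here, so Ga is clearly the larger of the two.
Ca > Ga: both are in period 4; the period trend gives Ca the larger value.
Approximate values (pm): B 85, O 63, Cl 99, Ca 171, Ga 124.
So from largest to smallest: Ca > Ga > Cl > B > O.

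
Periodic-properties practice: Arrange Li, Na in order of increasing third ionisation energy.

Na < Li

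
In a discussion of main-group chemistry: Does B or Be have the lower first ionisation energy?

B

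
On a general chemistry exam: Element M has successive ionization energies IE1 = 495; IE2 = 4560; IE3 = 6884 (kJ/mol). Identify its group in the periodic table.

Group 1

Look for the largest jump between consecutive ionization energies: IE2/IE1 ≈ 9.2, far larger than any earlier ratio.
That jump marks the point where a core electron is being removed. So the atom has 1 valence electron.
A main-group element with 1 valence electron is in group 1.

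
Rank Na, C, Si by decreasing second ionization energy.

Na > C > Si

After 1 electron has been removed, what remains? Na⁺ is the bare [Ne] core; C⁺ still has 3 valence electrons; Si⁺ still has 3 valence electrons.
Pulling an electron out of a noble-gas core costs far more than removing a remaining valence electron, so Na sits at the high end of IE_2.
Valence configurations: C⁺ [He]2s²2p¹, Si⁺ [Ne]3s²3p¹.
Tabulated IE_2 (kJ/mol): Na 4562, C 2353, Si 1577.
Overall IE_2 order: Si < C < Na.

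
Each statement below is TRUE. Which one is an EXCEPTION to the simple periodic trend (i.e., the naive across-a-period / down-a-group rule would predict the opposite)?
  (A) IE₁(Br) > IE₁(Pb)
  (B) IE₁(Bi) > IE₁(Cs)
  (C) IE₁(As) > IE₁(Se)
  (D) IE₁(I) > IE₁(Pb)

(C)

The general trend: IE₁ increases across a period and decreases down a group.
(A) Br (period 4, group 17) vs Pb (period 6, group 14): the stated order agrees with the simple trend.
(B) Bi (period 6, group 15) vs Cs (period 6, group 1): the stated order agrees with the simple trend.
(C) As (period 4, group 15) vs Se (period 4, group 16): the stated order contradicts the simple trend.
(D) I (period 5, group 17) vs Pb (period 6, group 14): the stated order agrees with the simple trend.
The exception is (C): Se (4p⁴) ionizes more easily than half-filled As (4p³).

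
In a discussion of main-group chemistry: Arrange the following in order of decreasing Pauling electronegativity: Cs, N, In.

N > In > Cs

Electronegativity increases across a period and decreases down a group, tracking effective nuclear charge and atomic size.
Here both period and group differ, so the two effects have to be weighed against each other.
In > Cs: relative to Cs, both the across-period and down-group shifts push In's electronegativity up.
N > In: relative to In, both the across-period and down-group shifts push N's electronegativity up.
For reference (Pauling): N 3.04, In 1.78, Cs 0.79.
So from highest to lowest: N > In > Cs.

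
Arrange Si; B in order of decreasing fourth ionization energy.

B, Si

Consider each +3 ion: Si³⁺ still has 1 valence electron; B³⁺ is the bare [He] core.
Pulling an electron out of a noble-gas core costs far more than removing a remaining valence electron, so B sits at the high end of IE_4.
Approximate IE_4 values (kJ/mol): Si 4356, B 25026.
So the fourth ionization energies run Si < B.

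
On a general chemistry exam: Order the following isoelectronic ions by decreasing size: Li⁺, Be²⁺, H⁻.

H⁻ > Li⁺ > Be²⁺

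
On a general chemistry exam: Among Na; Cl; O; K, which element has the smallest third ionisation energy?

After 2 electrons have been removed, what remains? Na²⁺ is already 1 electron into the core; Cl²⁺ still has 5 valence electrons; O²⁺ still has 4 valence electrons; K²⁺ is already 1 electron into the core.
Usually core removal costs more than valence removal, but here the competition is close: a tightly held n=2 valence electron can cost more to remove than an n=3 core electron, so the actual values have to decide it.
Valence configurations: Cl²⁺ [Ne]3s²3p³, O²⁺ [He]2s²2p².
Tabulated IE_3 (kJ/mol): Na 6910, Cl 3822, O 5300, K 4420.
So the third ionization energies run Cl < K < O < Na.

Cl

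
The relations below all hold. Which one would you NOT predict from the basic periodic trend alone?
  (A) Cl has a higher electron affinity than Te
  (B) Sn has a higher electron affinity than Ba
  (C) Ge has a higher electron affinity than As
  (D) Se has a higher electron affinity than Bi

The general trend: electron affinity increases across a period and decreases down a group.
(A) Cl (period 3, group 17) vs Te (period 5, group 16): the stated order agrees with the simple trend.
(B) Sn (period 5, group 14) vs Ba (period 6, group 2): the stated order agrees with the simple trend.
(C) Ge (period 4, group 14) vs As (period 4, group 15): the stated order contradicts the simple trend.
(D) Se (period 4, group 16) vs Bi (period 6, group 15): the stated order agrees with the simple trend.
The exception is (C): adding an electron to As's half-filled 4p³ is unfavourable, so Ge (4p²) has the more exothermic EA.

(C)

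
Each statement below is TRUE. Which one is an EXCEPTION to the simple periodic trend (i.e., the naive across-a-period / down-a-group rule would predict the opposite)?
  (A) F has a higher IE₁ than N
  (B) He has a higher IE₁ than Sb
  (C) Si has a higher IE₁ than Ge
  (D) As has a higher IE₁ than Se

(D)

The general trend: IE₁ increases across a period and decreases down a group.
(A) F (period 2, group 17) vs N (period 2, group 15): the stated order agrees with the simple trend.
(B) He (period 1, group 18) vs Sb (period 5, group 15): the stated order agrees with the simple trend.
(C) Si (period 3, group 14) vs Ge (period 4, group 14): the stated order agrees with the simple trend.
(D) As (period 4, group 15) vs Se (period 4, group 16): the stated order contradicts the simple trend.
The exception is (D): Se (4p⁴) ionizes more easily than half-filled As (4p³).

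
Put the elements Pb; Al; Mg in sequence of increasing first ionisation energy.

Mg is in period 3, group 2; Al is in period 3, group 13; Pb is in period 6, group 14.
Removing the outermost electron gets harder across a period and easier down a group.
Here both period and group differ, so the two effects have to be weighed against each other.
Pb > Al: period and group pull opposite ways; the across-period shift dominates (716 vs 578 kJ/mol).
Mg > Pb: the two effects oppose for this pair; the down-group effect wins (738 vs 716 kJ/mol).
Note the exception: Mg has a higher first ionization energy than Al, contrary to the simple trend — Al's single 3p electron is easier to remove than one from Mg's filled 3s².
For reference (kJ/mol): Mg 738, Al 578, Pb 716.
So from lowest to highest: Al < Pb < Mg.

Al, Pb, Mg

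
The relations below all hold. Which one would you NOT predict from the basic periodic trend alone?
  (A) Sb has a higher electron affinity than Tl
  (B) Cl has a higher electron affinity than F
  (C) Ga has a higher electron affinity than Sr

The general trend: electron affinity increases across a period and decreases down a group.
(A) Sb (period 5, group 15) vs Tl (period 6, group 13): the stated order agrees with the simple trend.
(B) Cl (period 3, group 17) vs F (period 2, group 17): the stated order contradicts the simple trend.
(C) Ga (period 4, group 13) vs Sr (period 5, group 2): the stated order agrees with the simple trend.
The exception is (B): F's small 2p subshell makes the incoming electron feel strong e⁻–e⁻ repulsion, so Cl actually releases more energy on gaining an electron.

(B)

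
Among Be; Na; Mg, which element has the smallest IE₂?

Mg

The second ionization energy removes an electron from the +1 ion. For each element: Be⁺ still has 1 valence electron; Na⁺ is the bare [Ne] core; Mg⁺ still has 1 valence electron.
Pulling an electron out of a noble-gas core costs far more than removing a remaining valence electron, so Na sits at the high end of IE_2.
Valence configurations: Be⁺ [He]2s¹, Mg⁺ [Ne]3s¹.
The numbers (kJ/mol): Be 1757, Na 4562, Mg 1451.
So the second ionization energies run Mg < Be < Na.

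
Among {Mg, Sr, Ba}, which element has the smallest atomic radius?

Mg

Across a period the added protons contract the valence shell; down a group each new principal shell makes the atom larger.
All are in group 2, so atomic radius increases down the group.
The smallest atomic radius among these belongs to Mg.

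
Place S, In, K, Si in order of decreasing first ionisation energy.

S > Si > In > K

Across a period the outer electron is held more tightly (higher IE₁); down a group it sits in a higher shell, more shielded, and comes off more easily.
These span different periods and groups, so the two trends combine.
In > K: the two effects oppose for this pair; the across-period effect wins (558 vs 419 kJ/mol).
Si > In: both effects reinforce here, so Si is clearly the higher of the two.
S > Si: S lies to the right of Si in period 3, so the across-period effect alone puts S higher.
Tabulated first ionization energy (kJ/mol): Si 786, S 1000, K 419, In 558.
So from highest to lowest: S > Si > In > K.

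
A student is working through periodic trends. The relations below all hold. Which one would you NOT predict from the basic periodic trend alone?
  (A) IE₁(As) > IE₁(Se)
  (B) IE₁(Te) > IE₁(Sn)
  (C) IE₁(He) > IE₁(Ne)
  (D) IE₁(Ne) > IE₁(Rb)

The general trend: IE₁ increases across a period and decreases down a group.
(A) As (period 4, group 15) vs Se (period 4, group 16): the stated order contradicts the simple trend.
(B) Te (period 5, group 16) vs Sn (period 5, group 14): the stated order agrees with the simple trend.
(C) He (period 1, group 18) vs Ne (period 2, group 18): the stated order agrees with the simple trend.
(D) Ne (period 2, group 18) vs Rb (period 5, group 1): the stated order agrees with the simple trend.
The exception is (A): Se (4p⁴) ionizes more easily than half-filled As (4p³).

(A)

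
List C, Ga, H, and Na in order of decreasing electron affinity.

Adding an electron releases more energy for atoms nearer the top right (short of the noble gases).
These span different periods and groups, so the two trends combine.
Na > Ga: period and group pull opposite ways; the down-group shift dominates (53 vs 29 kJ/mol).
H > Na: H sits above Na in group 1, so the down-group effect alone puts H higher.
C > H: the two effects oppose for this pair; the across-period effect wins (122 vs 73 kJ/mol).
Tabulated electron affinity (kJ/mol): H 73, C 122, Na 53, Ga 29.
So from highest to lowest: C > H > Na > Ga.

C > H > Na > Ga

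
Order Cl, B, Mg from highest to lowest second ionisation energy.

After 1 electron has been removed, what remains? Cl⁺ still has 6 valence electrons; B⁺ still has 2 valence electrons; Mg⁺ still has 1 valence electron.
All are still removing valence electrons, so compare the +1 ions as you would atoms: IE_2 generally rises across a period (higher Z_eff) and falls down a group (larger shell), subject to the usual subshell exceptions.
Valence configurations: Cl⁺ [Ne]3s²3p⁴, B⁺ [He]2s², Mg⁺ [Ne]3s¹.
Tabulated IE_2 (kJ/mol): Cl 2298, B 2427, Mg 1451.
So the second ionization energies run Mg < Cl < B.

B > Cl > Mg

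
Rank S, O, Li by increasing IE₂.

IE_2 is the cost of taking one more electron from the +1 cation: S⁺ still has 5 valence electrons; O⁺ still has 5 valence electrons; Li⁺ is the bare [He] core.
Pulling an electron out of a noble-gas core costs far more than removing a remaining valence electron, so Li sits at the high end of IE_2.
Valence configurations: S⁺ [Ne]3s²3p³, O⁺ [He]2s²2p³.
Tabulated IE_2 (kJ/mol): S 2252, O 3388, Li 7298.
So the second ionization energies run S < O < Li.

S, O, Li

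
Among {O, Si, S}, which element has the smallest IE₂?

IE_2 is the cost of taking one more electron from the +1 cation: O⁺ still has 5 valence electrons; Si⁺ still has 3 valence electrons; S⁺ still has 5 valence electrons.
All are still removing valence electrons, so compare the +1 ions as you would atoms: IE_2 generally rises across a period (higher Z_eff) and falls down a group (larger shell), subject to the usual subshell exceptions.
Valence configurations: O⁺ [He]2s²2p³, Si⁺ [Ne]3s²3p¹, S⁺ [Ne]3s²3p³.
The numbers (kJ/mol): O 3388, Si 1577, S 2252.
Putting it together, IE_2: Si < S < O.

Si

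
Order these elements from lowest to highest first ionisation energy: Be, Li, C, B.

Li, B, Be, C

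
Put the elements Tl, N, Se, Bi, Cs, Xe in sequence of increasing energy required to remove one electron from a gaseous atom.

Cs, Tl, Bi, Se, Xe, N

N is in period 2, group 15; Se is in period 4, group 16; Xe is in period 5, group 18; Cs is in period 6, group 1; Tl is in period 6, group 13; Bi is in period 6, group 15.
First ionization energy rises across a period (greater Z_eff holds electrons more tightly) and falls down a group (valence electrons are farther from the nucleus).
These span different periods and groups, so the two trends combine.
Tl > Cs: both are in period 6; the period trend gives Tl the larger value.
Bi > Tl: both are in period 6; the period trend gives Bi the larger value.
Se > Bi: relative to Bi, both the across-period and down-group shifts push Se's first ionization energy up.
Xe > Se: period and group pull opposite ways; the across-period shift dominates (1170 vs 941 kJ/mol).
N > Xe: the two effects oppose for this pair; the down-group effect wins (1402 vs 1170 kJ/mol).
For reference (kJ/mol): N 1402, Se 941, Xe 1170, Cs 376, Tl 589, Bi 703.
So from lowest to highest: Cs < Tl < Bi < Se < Xe < N.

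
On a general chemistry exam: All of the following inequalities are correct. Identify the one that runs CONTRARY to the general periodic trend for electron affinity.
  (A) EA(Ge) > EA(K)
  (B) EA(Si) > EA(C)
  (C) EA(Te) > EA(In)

(B)

The general trend: electron affinity increases across a period and decreases down a group.
(A) Ge (period 4, group 14) vs K (period 4, group 1): the stated order agrees with the simple trend.
(B) Si (period 3, group 14) vs C (period 2, group 14): the stated order contradicts the simple trend.
(C) Te (period 5, group 16) vs In (period 5, group 13): the stated order agrees with the simple trend.
The exception is (B): Si's larger, more diffuse 3p orbitals accept an added electron slightly more readily than C's compact 2p.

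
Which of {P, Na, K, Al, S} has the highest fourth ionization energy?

Al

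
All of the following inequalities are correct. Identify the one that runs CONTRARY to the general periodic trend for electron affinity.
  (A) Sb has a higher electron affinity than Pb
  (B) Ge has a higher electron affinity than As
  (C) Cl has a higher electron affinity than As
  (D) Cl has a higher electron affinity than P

The general trend: electron affinity increases across a period and decreases down a group.
(A) Sb (period 5, group 15) vs Pb (period 6, group 14): the stated order agrees with the simple trend.
(B) Ge (period 4, group 14) vs As (period 4, group 15): the stated order contradicts the simple trend.
(C) Cl (period 3, group 17) vs As (period 4, group 15): the stated order agrees with the simple trend.
(D) Cl (period 3, group 17) vs P (period 3, group 15): the stated order agrees with the simple trend.
The exception is (B): adding an electron to As's half-filled 4p³ is unfavourable, so Ge (4p²) has the more exothermic EA.

(B)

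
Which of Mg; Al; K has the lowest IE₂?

Mg

Consider each +1 ion: Mg⁺ still has 1 valence electron; Al⁺ still has 2 valence electrons; K⁺ is the bare [Ar] core.
Core electrons are held far more tightly than valence electrons, so K tops the IE_2 order.
Valence configurations: Mg⁺ [Ne]3s¹, Al⁺ [Ne]3s².
Tabulated IE_2 (kJ/mol): Mg 1451, Al 1817, K 3052.
Overall IE_2 order: Mg < Al < K.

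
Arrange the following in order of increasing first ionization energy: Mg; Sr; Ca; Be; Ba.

Be is in period 2, group 2; Mg is in period 3, group 2; Ca is in period 4, group 2; Sr is in period 5, group 2; Ba is in period 6, group 2.
IE₁ increases left→right with effective nuclear charge and decreases top→bottom as the valence shell moves farther out.
All are in group 2, so first ionization energy increases up the group.
So from lowest to highest: Ba < Sr < Ca < Mg < Be.

Ba, Sr, Ca, Mg, Be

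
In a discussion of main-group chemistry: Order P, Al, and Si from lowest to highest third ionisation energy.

Al < P < Si

IE_3 is the cost of taking one more electron from the +2 cation: P²⁺ still has 3 valence electrons; Al²⁺ still has 1 valence electron; Si²⁺ still has 2 valence electrons.
All are still removing valence electrons, so compare the +2 ions as you would atoms: IE_3 generally rises across a period (higher Z_eff) and falls down a group (larger shell), subject to the usual subshell exceptions.
Valence configurations: P²⁺ [Ne]3s²3p¹, Al²⁺ [Ne]3s¹, Si²⁺ [Ne]3s².
P²⁺ loses a lone 3p electron whereas Si²⁺ must break into a filled 3s² pair, so IE_3(Si) > IE_3(P) even though P has the higher nuclear charge.
Approximate IE_3 values (kJ/mol): P 2914, Al 2745, Si 3232.
Hence IE_3: Al < P < Si.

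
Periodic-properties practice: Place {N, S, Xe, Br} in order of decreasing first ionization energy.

N is in period 2, group 15; S is in period 3, group 16; Br is in period 4, group 17; Xe is in period 5, group 18.
Across a period the outer electron is held more tightly (higher IE₁); down a group it sits in a higher shell, more shielded, and comes off more easily.
A diagonal step moves right (one effect) and down (the opposite effect) at once.
Br > S: the two effects oppose for this pair; the across-period effect wins (1140 vs 1000 kJ/mol).
Xe > Br: the two effects oppose for this pair; the across-period effect wins (1170 vs 1140 kJ/mol).
N > Xe: the two effects oppose for this pair; the down-group effect wins (1402 vs 1170 kJ/mol).
Tabulated first ionization energy (kJ/mol): N 1402, S 1000, Br 1140, Xe 1170.
So from highest to lowest: N > Xe > Br > S.

N, Xe, Br, S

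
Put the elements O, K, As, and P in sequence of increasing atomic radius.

O < P < As < K

Radius decreases left→right (rising Z_eff, same n) and increases top→bottom (higher n).
Here both period and group differ, so the two effects have to be weighed against each other.
P > O: relative to O, both the across-period and down-group shifts push P's atomic radius up.
As > P: they share group 15; the group trend gives As the larger value.
K > As: K lies to the left of As in period 4, so the across-period effect alone puts K larger.
For reference (pm): O 63, P 111, K 196, As 121.
So from smallest to largest: O < P < As < K.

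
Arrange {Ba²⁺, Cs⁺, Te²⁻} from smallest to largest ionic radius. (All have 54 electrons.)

Ba²⁺ < Cs⁺ < Te²⁻

All of these have 54 electrons, so size is governed by nuclear charge alone: the more protons, the stronger the pull on the same electron cloud, and the smaller the ion.
Nuclear charges: Ba²⁺ (Z=56), Cs⁺ (Z=55), Te²⁻ (Z=52).
Smallest to largest: Ba²⁺ < Cs⁺ < Te²⁻.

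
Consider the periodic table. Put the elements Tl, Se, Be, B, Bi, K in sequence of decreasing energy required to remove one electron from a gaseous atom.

Se > Be > B > Bi > Tl > K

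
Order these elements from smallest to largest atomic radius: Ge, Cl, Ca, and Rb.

Cl < Ge < Ca < Rb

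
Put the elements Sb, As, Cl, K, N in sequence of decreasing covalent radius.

N is in period 2, group 15; Cl is in period 3, group 17; K is in period 4, group 1; As is in period 4, group 15; Sb is in period 5, group 15.
Moving right in a period, electrons are added to the same shell under a stronger nuclear pull, so atoms get smaller; moving down, a new shell is opened and atoms get larger.
These span different periods and groups, so the two trends combine.
Cl > N: the two effects oppose for this pair; the down-group effect wins (99 vs 71 pm).
As > Cl: both effects reinforce here, so As is clearly the larger of the two.
Sb > As: they share group 15; the group trend gives Sb the larger value.
K > Sb: the two effects oppose for this pair; the across-period effect wins (196 vs 140 pm).
For reference (pm): N 71, Cl 99, K 196, As 121, Sb 140.
So from largest to smallest: K > Sb > As > Cl > N.

K > Sb > As > Cl > N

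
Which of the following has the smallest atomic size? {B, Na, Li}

B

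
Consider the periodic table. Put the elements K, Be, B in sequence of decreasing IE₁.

Be, B, K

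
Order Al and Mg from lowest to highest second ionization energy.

After 1 electron has been removed, what remains? Al⁺ still has 2 valence electrons; Mg⁺ still has 1 valence electron.
All are still removing valence electrons, so compare the +1 ions as you would atoms: IE_2 generally rises across a period (higher Z_eff) and falls down a group (larger shell), subject to the usual subshell exceptions.
Valence configurations: Al⁺ [Ne]3s², Mg⁺ [Ne]3s¹.
Approximate IE_2 values (kJ/mol): Al 1817, Mg 1451.
So the second ionization energies run Mg < Al.

Mg < Al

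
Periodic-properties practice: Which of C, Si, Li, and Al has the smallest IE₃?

The third ionization energy removes an electron from the +2 ion. For each element: C²⁺ still has 2 valence electrons; Si²⁺ still has 2 valence electrons; Li²⁺ is already 1 electron into the core; Al²⁺ still has 1 valence electron.
Pulling an electron out of a noble-gas core costs far more than removing a remaining valence electron, so Li sits at the high end of IE_3.
Valence configurations: C²⁺ [He]2s², Si²⁺ [Ne]3s², Al²⁺ [Ne]3s¹.
The numbers (kJ/mol): C 4620, Si 3232, Li 11815, Al 2745.
Putting it together, IE_3: Al < Si < C < Li.

Al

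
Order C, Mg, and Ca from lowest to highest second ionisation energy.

The second ionization energy removes an electron from the +1 ion. For each element: C⁺ still has 3 valence electrons; Mg⁺ still has 1 valence electron; Ca⁺ still has 1 valence electron.
All are still removing valence electrons, so compare the +1 ions as you would atoms: IE_2 generally rises across a period (higher Z_eff) and falls down a group (larger shell), subject to the usual subshell exceptions.
Valence configurations: C⁺ [He]2s²2p¹, Mg⁺ [Ne]3s¹, Ca⁺ [Ar]4s¹.
Tabulated IE_2 (kJ/mol): C 2353, Mg 1451, Ca 1145.
Hence IE_2: Ca < Mg < C.

Ca < Mg < C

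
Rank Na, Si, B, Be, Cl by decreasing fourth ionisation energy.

Consider each +3 ion: Na³⁺ is already 2 electrons into the core; Si³⁺ still has 1 valence electron; B³⁺ is the bare [He] core; Be³⁺ is already 1 electron into the core; Cl³⁺ still has 4 valence electrons.
Pulling an electron out of a noble-gas core costs far more than removing a remaining valence electron, so Na, Be and B sit at the high end of IE_4.
Valence configurations: Si³⁺ [Ne]3s¹, Cl³⁺ [Ne]3s²3p².
Tabulated IE_4 (kJ/mol): Na 9543, Si 4356, B 25026, Be 21007, Cl 5159.
Overall IE_4 order: Si < Cl < Na < Be < B.

B > Be > Na > Cl > Si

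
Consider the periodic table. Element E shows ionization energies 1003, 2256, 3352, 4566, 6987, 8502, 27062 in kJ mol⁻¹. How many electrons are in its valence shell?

6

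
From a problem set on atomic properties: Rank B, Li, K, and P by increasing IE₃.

IE_3 is the cost of taking one more electron from the +2 cation: B²⁺ still has 1 valence electron; Li²⁺ is already 1 electron into the core; K²⁺ is already 1 electron into the core; P²⁺ still has 3 valence electrons.
Breaking into a closed-shell core is much more expensive than removing a leftover valence electron — K and Li have the largest IE_3 here.
Valence configurations: B²⁺ [He]2s¹, P²⁺ [Ne]3s²3p¹.
Approximate IE_3 values (kJ/mol): B 3660, Li 11815, K 4420, P 2914.
So the third ionization energies run P < B < K < Li.

P < B < K < Li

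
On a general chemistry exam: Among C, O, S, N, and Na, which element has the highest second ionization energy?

The second ionization energy removes an electron from the +1 ion. For each element: C⁺ still has 3 valence electrons; O⁺ still has 5 valence electrons; S⁺ still has 5 valence electrons; N⁺ still has 4 valence electrons; Na⁺ is the bare [Ne] core.
Core electrons are held far more tightly than valence electrons, so Na tops the IE_2 order.
Valence configurations: C⁺ [He]2s²2p¹, O⁺ [He]2s²2p³, S⁺ [Ne]3s²3p³, N⁺ [He]2s²2p².
Approximate IE_2 values (kJ/mol): C 2353, O 3388, S 2252, N 2856, Na 4562.
Hence IE_2: S < C < N < O < Na.

Na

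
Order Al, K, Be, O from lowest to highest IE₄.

K < O < Al < Be

The fourth ionization energy removes an electron from the +3 ion. For each element: Al³⁺ is the bare [Ne] core; K³⁺ is already 2 electrons into the core; Be³⁺ is already 1 electron into the core; O³⁺ still has 3 valence electrons.
Usually core removal costs more than valence removal, but here the competition is close: a tightly held n=2 valence electron can cost more to remove than an n=3 core electron, so the actual values have to decide it.
Approximate IE_4 values (kJ/mol): Al 11577, K 5877, Be 21007, O 7469.
Hence IE_4: K < O < Al < Be.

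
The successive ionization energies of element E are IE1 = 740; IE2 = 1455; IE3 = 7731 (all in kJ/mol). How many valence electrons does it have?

2

Look for the largest jump between consecutive ionization energies: IE3/IE2 ≈ 5.3, far larger than any earlier ratio.
That jump marks the point where a core electron is being removed. So the atom has 2 valence electrons.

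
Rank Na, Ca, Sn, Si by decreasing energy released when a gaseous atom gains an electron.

Si > Sn > Na > Ca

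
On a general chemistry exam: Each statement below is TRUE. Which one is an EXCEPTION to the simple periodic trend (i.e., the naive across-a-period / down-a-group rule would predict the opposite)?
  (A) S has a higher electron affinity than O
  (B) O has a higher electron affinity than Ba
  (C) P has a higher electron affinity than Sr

(A)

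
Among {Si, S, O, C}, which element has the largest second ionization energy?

The second ionization energy removes an electron from the +1 ion. For each element: Si⁺ still has 3 valence electrons; S⁺ still has 5 valence electrons; O⁺ still has 5 valence electrons; C⁺ still has 3 valence electrons.
All are still removing valence electrons, so compare the +1 ions as you would atoms: IE_2 generally rises across a period (higher Z_eff) and falls down a group (larger shell), subject to the usual subshell exceptions.
Valence configurations: Si⁺ [Ne]3s²3p¹, S⁺ [Ne]3s²3p³, O⁺ [He]2s²2p³, C⁺ [He]2s²2p¹.
Tabulated IE_2 (kJ/mol): Si 1577, S 2252, O 3388, C 2353.
Overall IE_2 order: Si < S < C < O.

O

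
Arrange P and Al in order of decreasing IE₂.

P > Al

Consider each +1 ion: P⁺ still has 4 valence electrons; Al⁺ still has 2 valence electrons.
All are still removing valence electrons, so compare the +1 ions as you would atoms: IE_2 generally rises across a period (higher Z_eff) and falls down a group (larger shell), subject to the usual subshell exceptions.
Valence configurations: P⁺ [Ne]3s²3p², Al⁺ [Ne]3s².
Approximate IE_2 values (kJ/mol): P 1907, Al 1817.
Overall IE_2 order: Al < P.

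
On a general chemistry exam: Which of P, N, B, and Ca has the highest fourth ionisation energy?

After 3 electrons have been removed, what remains? P³⁺ still has 2 valence electrons; N³⁺ still has 2 valence electrons; B³⁺ is the bare [He] core; Ca³⁺ is already 1 electron into the core.
Usually core removal costs more than valence removal, but here the competition is close: a tightly held n=2 valence electron can cost more to remove than an n=3 core electron, so the actual values have to decide it.
Valence configurations: P³⁺ [Ne]3s², N³⁺ [He]2s².
Approximate IE_4 values (kJ/mol): P 4964, N 7475, B 25026, Ca 6491.
So the fourth ionization energies run P < Ca < N < B.

B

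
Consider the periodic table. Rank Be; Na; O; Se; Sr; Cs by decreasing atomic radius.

Cs > Sr > Na > Se > Be > O

Be is in period 2, group 2; O is in period 2, group 16; Na is in period 3, group 1; Se is in period 4, group 16; Sr is in period 5, group 2; Cs is in period 6, group 1.
Across a period the added protons contract the valence shell; down a group each new principal shell makes the atom larger.
Here both period and group differ, so the two effects have to be weighed against each other.
Be > O: Be lies to the left of O in period 2, so the across-period effect alone puts Be larger.
Se > Be: the two effects oppose for this pair; the down-group effect wins (116 vs 102 pm).
Na > Se: period and group pull opposite ways; the across-period shift dominates (155 vs 116 pm).
Sr > Na: period and group pull opposite ways; the down-group shift dominates (185 vs 155 pm).
Cs > Sr: both effects reinforce here, so Cs is clearly the larger of the two.
For reference (pm): Be 102, O 63, Na 155, Se 116, Sr 185, Cs 232.
So from largest to smallest: Cs > Sr > Na > Se > Be > O.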